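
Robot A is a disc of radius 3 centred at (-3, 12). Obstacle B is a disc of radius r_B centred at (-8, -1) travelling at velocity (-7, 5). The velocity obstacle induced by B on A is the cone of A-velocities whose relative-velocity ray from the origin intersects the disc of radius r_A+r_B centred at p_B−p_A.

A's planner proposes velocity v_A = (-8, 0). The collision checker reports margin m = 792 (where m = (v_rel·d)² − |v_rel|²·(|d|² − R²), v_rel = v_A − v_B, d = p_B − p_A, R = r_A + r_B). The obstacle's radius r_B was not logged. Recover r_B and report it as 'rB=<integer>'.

m = 792
d = (-5, -13);  v_rel = (-1, -5),  |v_rel|² = 26
v_rel×d = (-1)·(-13) − (-5)·(-5) = -12
since m = R²·26 − (-12)²:  R² = (144 + 792) / 26 = 36
R = √36 = 6  ⇒  r_B = 6 − 3 = 3

rB=3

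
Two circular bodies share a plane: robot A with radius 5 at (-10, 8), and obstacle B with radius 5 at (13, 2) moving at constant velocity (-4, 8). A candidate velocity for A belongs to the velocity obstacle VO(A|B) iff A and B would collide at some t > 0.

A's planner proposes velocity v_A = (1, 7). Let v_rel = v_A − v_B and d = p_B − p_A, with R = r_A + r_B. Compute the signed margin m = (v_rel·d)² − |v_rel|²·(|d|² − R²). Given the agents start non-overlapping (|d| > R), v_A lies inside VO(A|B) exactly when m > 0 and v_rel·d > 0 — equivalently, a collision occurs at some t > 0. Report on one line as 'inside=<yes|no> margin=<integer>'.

d = (23, -6),  |d|² = 565;  R = 5+5 = 10,  c = 565−10² = 465
v_rel = (5, -1),  |v_rel|² = 26;  v_rel·d = (5)·(23) + (-1)·(-6) = 121
26·t² − 242·t + 465 = 0  ⇒  m = 121² − 26·465 = 2551
m = 2551 > 0,  v_rel·d = 121 > 0  ⇒  inside

inside=yes margin=2551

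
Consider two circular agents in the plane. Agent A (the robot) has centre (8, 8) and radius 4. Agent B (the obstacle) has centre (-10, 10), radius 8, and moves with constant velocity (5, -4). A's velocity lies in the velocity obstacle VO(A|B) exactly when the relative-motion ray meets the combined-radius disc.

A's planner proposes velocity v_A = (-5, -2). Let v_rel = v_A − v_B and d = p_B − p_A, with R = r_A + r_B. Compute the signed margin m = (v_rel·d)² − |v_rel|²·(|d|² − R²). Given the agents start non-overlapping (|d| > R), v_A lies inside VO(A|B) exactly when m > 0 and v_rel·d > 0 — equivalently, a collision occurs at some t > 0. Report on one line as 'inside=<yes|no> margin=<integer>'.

d = (-18, 2),  |d|² = 328;  R = 4+8 = 12,  c = 328−12² = 184
v_rel = (-10, 2),  |v_rel|² = 104;  v_rel·d = (-10)·(-18) + (2)·(2) = 184
104·t² − 368·t + 184 = 0  ⇒  m = 184² − 104·184 = 14720
m = 14720 > 0,  v_rel·d = 184 > 0  ⇒  inside

inside=yes margin=14720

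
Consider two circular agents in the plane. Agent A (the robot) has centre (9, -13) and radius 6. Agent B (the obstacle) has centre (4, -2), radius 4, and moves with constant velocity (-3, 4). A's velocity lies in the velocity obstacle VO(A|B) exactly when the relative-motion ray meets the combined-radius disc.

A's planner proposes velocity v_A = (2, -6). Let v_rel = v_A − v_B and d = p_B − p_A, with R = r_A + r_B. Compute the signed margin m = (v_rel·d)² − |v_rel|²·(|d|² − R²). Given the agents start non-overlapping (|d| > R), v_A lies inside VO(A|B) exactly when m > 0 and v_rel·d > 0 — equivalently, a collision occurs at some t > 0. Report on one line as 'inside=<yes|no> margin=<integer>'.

d = (-5, 11),  |d|² = 146;  R = 6+4 = 10,  c = 146−10² = 46
v_rel = (5, -10),  |v_rel|² = 125;  v_rel·d = (5)·(-5) + (-10)·(11) = -135
125·t² + 270·t + 46 = 0  ⇒  m = (-135)² − 125·46 = 12475
m = 12475 > 0,  v_rel·d = -135 < 0  ⇒  outside

inside=no margin=12475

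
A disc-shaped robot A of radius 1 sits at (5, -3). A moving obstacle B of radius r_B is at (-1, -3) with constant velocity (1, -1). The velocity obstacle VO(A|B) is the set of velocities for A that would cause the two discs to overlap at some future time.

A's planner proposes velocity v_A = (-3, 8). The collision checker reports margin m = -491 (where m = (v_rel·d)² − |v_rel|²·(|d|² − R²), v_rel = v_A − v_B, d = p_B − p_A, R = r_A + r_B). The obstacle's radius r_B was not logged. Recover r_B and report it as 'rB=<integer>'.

m = -491
d = (-6, 0);  v_rel = (-4, 9),  |v_rel|² = 97
v_rel×d = (-4)·(0) − (9)·(-6) = 54
since m = R²·97 − 54²:  R² = (2916 + -491) / 97 = 25
R = √25 = 5  ⇒  r_B = 5 − 1 = 4

rB=4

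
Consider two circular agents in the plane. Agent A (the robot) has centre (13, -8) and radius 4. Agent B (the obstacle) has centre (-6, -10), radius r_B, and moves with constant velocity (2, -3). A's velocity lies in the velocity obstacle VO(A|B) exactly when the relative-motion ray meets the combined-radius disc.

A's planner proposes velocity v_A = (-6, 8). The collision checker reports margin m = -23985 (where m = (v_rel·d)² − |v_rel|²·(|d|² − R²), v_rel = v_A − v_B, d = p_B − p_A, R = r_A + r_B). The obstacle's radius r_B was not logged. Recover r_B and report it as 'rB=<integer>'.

m = -23985
d = (-19, -2);  v_rel = (-8, 11),  |v_rel|² = 185
v_rel×d = (-8)·(-2) − (11)·(-19) = 225
since m = R²·185 − 225²:  R² = (50625 + -23985) / 185 = 144
R = √144 = 12  ⇒  r_B = 12 − 4 = 8

rB=8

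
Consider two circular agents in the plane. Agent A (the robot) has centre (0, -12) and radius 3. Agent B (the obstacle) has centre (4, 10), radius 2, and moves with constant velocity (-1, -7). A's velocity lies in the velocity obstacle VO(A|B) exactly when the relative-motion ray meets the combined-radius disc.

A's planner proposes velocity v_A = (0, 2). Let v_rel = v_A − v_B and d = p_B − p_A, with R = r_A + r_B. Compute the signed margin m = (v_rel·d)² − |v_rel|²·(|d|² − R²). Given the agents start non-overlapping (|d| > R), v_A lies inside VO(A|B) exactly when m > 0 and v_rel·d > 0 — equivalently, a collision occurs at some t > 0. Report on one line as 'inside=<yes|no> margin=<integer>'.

d = (4, 22),  |d|² = 500;  R = 3+2 = 5,  c = 500−5² = 475
v_rel = (1, 9),  |v_rel|² = 82;  v_rel·d = (1)·(4) + (9)·(22) = 202
82·t² − 404·t + 475 = 0  ⇒  m = 202² − 82·475 = 1854
m = 1854 > 0,  v_rel·d = 202 > 0  ⇒  inside

inside=yes margin=1854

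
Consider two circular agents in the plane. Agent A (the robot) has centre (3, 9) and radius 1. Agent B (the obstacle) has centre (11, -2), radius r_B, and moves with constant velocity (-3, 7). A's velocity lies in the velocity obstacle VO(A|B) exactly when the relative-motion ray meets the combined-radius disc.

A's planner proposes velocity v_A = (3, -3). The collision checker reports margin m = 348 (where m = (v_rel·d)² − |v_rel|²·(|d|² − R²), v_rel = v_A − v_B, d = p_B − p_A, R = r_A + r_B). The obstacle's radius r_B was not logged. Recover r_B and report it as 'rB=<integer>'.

m = 348
d = (8, -11);  v_rel = (6, -10),  |v_rel|² = 136
v_rel×d = (6)·(-11) − (-10)·(8) = 14
since m = R²·136 − 14²:  R² = (196 + 348) / 136 = 4
R = √4 = 2  ⇒  r_B = 2 − 1 = 1

rB=1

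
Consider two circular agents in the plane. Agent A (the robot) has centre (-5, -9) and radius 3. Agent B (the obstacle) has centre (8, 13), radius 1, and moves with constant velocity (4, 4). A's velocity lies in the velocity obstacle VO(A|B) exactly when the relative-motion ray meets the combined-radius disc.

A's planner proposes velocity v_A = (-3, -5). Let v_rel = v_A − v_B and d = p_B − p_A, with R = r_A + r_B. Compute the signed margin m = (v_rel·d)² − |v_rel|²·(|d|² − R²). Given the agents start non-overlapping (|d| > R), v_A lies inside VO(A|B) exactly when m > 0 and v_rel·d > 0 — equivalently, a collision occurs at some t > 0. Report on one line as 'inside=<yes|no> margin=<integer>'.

d = (13, 22),  |d|² = 653;  R = 3+1 = 4,  c = 653−4² = 637
v_rel = (-7, -9),  |v_rel|² = 130;  v_rel·d = (-7)·(13) + (-9)·(22) = -289
130·t² + 578·t + 637 = 0  ⇒  m = (-289)² − 130·637 = 711
m = 711 > 0,  v_rel·d = -289 < 0  ⇒  outside

inside=no margin=711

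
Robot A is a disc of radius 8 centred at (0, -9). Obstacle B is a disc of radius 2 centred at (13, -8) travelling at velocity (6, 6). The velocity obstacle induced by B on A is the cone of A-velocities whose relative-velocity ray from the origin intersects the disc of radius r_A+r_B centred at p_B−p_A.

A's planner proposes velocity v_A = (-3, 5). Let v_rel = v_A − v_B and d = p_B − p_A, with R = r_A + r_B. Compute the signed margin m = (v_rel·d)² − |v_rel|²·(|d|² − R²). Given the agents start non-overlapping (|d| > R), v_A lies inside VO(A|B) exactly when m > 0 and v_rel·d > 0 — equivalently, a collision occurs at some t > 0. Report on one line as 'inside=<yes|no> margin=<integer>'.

d = (13, 1),  |d|² = 170;  R = 8+2 = 10,  c = 170−10² = 70
v_rel = (-9, -1),  |v_rel|² = 82;  v_rel·d = (-9)·(13) + (-1)·(1) = -118
82·t² + 236·t + 70 = 0  ⇒  m = (-118)² − 82·70 = 8184
m = 8184 > 0,  v_rel·d = -118 < 0  ⇒  outside

inside=no margin=8184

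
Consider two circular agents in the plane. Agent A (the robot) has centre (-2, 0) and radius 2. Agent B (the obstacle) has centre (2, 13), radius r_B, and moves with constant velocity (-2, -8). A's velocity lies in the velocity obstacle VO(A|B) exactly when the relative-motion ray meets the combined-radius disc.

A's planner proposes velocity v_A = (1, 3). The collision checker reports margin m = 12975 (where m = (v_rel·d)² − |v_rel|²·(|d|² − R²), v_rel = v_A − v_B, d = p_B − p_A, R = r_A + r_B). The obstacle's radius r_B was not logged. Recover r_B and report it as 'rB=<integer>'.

m = 12975
d = (4, 13);  v_rel = (3, 11),  |v_rel|² = 130
v_rel×d = (3)·(13) − (11)·(4) = -5
since m = R²·130 − (-5)²:  R² = (25 + 12975) / 130 = 100
R = √100 = 10  ⇒  r_B = 10 − 2 = 8

rB=8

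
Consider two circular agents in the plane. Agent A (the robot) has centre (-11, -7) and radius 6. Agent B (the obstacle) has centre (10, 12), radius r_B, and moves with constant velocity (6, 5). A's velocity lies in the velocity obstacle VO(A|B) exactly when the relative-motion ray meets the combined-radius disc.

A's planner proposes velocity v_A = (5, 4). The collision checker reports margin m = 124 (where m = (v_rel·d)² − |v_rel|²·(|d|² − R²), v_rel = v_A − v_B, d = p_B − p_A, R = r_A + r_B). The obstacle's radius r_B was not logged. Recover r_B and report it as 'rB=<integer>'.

m = 124
d = (21, 19);  v_rel = (-1, -1),  |v_rel|² = 2
v_rel×d = (-1)·(19) − (-1)·(21) = 2
since m = R²·2 − 2²:  R² = (4 + 124) / 2 = 64
R = √64 = 8  ⇒  r_B = 8 − 6 = 2

rB=2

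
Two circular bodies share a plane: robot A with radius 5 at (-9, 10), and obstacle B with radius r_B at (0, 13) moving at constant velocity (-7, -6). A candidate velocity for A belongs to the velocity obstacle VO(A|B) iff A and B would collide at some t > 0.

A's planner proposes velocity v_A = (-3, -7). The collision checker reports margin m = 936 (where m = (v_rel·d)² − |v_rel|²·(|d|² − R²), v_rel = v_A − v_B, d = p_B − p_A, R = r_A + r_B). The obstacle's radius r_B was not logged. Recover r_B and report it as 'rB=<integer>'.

m = 936
d = (9, 3);  v_rel = (4, -1),  |v_rel|² = 17
v_rel×d = (4)·(3) − (-1)·(9) = 21
since m = R²·17 − 21²:  R² = (441 + 936) / 17 = 81
R = √81 = 9  ⇒  r_B = 9 − 5 = 4

rB=4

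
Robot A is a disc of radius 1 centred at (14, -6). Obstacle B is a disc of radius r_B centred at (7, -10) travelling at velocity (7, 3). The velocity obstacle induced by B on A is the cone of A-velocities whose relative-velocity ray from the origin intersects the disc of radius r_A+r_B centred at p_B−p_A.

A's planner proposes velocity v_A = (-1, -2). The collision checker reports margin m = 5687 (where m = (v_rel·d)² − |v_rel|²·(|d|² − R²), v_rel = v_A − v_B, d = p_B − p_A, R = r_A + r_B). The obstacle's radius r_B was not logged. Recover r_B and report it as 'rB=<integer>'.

m = 5687
d = (-7, -4);  v_rel = (-8, -5),  |v_rel|² = 89
v_rel×d = (-8)·(-4) − (-5)·(-7) = -3
since m = R²·89 − (-3)²:  R² = (9 + 5687) / 89 = 64
R = √64 = 8  ⇒  r_B = 8 − 1 = 7

rB=7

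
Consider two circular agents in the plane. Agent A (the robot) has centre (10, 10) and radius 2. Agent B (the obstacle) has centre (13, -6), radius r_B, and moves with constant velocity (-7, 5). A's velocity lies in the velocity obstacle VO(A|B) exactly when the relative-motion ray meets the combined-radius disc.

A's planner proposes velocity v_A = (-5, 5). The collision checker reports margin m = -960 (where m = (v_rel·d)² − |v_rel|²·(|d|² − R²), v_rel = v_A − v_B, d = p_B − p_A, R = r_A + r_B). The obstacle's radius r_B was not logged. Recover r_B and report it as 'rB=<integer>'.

m = -960
d = (3, -16);  v_rel = (2, 0),  |v_rel|² = 4
v_rel×d = (2)·(-16) − (0)·(3) = -32
since m = R²·4 − (-32)²:  R² = (1024 + -960) / 4 = 16
R = √16 = 4  ⇒  r_B = 4 − 2 = 2

rB=2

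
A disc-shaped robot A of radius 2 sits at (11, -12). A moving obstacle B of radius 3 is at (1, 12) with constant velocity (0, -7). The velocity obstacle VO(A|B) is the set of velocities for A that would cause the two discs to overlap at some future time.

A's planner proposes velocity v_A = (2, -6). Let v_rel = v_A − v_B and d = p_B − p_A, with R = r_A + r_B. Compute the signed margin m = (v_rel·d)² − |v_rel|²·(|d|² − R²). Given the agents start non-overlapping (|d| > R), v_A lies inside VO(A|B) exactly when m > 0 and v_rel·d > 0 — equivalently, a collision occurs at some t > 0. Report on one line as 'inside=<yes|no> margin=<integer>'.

d = (-10, 24),  |d|² = 676;  R = 2+3 = 5,  c = 676−5² = 651
v_rel = (2, 1),  |v_rel|² = 5;  v_rel·d = (2)·(-10) + (1)·(24) = 4
5·t² − 8·t + 651 = 0  ⇒  m = 4² − 5·651 = -3239
m = -3239 < 0,  v_rel·d = 4 > 0  ⇒  outside

inside=no margin=-3239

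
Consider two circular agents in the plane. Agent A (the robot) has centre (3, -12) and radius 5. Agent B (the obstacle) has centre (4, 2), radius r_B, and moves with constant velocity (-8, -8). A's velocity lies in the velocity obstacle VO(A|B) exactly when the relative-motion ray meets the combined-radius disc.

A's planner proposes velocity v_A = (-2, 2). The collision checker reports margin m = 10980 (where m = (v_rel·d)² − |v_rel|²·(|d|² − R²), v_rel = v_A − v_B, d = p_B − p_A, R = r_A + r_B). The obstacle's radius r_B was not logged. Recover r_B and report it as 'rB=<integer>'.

m = 10980
d = (1, 14);  v_rel = (6, 10),  |v_rel|² = 136
v_rel×d = (6)·(14) − (10)·(1) = 74
since m = R²·136 − 74²:  R² = (5476 + 10980) / 136 = 121
R = √121 = 11  ⇒  r_B = 11 − 5 = 6

rB=6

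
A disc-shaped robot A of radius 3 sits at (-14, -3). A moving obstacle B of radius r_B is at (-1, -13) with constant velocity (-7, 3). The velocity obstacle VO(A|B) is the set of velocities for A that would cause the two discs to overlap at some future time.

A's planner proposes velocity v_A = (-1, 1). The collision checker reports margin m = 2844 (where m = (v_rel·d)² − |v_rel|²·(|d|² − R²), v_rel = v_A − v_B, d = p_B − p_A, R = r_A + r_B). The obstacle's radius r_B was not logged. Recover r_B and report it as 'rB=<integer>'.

m = 2844
d = (13, -10);  v_rel = (6, -2),  |v_rel|² = 40
v_rel×d = (6)·(-10) − (-2)·(13) = -34
since m = R²·40 − (-34)²:  R² = (1156 + 2844) / 40 = 100
R = √100 = 10  ⇒  r_B = 10 − 3 = 7

rB=7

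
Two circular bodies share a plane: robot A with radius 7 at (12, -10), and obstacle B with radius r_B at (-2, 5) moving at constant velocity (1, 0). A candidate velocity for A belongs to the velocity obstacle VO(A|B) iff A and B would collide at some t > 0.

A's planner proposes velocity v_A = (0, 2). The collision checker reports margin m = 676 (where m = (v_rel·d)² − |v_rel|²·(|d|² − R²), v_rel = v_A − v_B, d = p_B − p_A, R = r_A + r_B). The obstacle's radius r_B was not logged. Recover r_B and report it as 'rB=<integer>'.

m = 676
d = (-14, 15);  v_rel = (-1, 2),  |v_rel|² = 5
v_rel×d = (-1)·(15) − (2)·(-14) = 13
since m = R²·5 − 13²:  R² = (169 + 676) / 5 = 169
R = √169 = 13  ⇒  r_B = 13 − 7 = 6

rB=6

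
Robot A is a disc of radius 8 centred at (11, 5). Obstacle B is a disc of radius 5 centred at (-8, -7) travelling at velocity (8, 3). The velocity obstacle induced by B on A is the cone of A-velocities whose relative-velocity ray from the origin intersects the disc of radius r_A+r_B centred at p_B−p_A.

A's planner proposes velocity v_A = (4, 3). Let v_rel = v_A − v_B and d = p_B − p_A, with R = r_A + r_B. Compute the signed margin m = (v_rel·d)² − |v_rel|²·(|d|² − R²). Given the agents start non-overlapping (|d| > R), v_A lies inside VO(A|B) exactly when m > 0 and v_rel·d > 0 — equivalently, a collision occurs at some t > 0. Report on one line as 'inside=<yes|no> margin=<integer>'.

d = (-19, -12),  |d|² = 505;  R = 8+5 = 13,  c = 505−13² = 336
v_rel = (-4, 0),  |v_rel|² = 16;  v_rel·d = (-4)·(-19) + (0)·(-12) = 76
16·t² − 152·t + 336 = 0  ⇒  m = 76² − 16·336 = 400
m = 400 > 0,  v_rel·d = 76 > 0  ⇒  inside

inside=yes margin=400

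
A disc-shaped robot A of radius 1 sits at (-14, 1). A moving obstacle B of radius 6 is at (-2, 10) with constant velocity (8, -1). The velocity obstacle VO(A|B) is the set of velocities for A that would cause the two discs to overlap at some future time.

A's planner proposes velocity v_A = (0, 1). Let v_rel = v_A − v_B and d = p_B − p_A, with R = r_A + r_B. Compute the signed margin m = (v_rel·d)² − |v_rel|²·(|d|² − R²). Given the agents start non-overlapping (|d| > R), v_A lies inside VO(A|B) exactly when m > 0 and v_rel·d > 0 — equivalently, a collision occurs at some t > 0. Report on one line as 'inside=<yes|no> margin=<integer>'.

d = (12, 9),  |d|² = 225;  R = 1+6 = 7,  c = 225−7² = 176
v_rel = (-8, 2),  |v_rel|² = 68;  v_rel·d = (-8)·(12) + (2)·(9) = -78
68·t² + 156·t + 176 = 0  ⇒  m = (-78)² − 68·176 = -5884
m = -5884 < 0,  v_rel·d = -78 < 0  ⇒  outside

inside=no margin=-5884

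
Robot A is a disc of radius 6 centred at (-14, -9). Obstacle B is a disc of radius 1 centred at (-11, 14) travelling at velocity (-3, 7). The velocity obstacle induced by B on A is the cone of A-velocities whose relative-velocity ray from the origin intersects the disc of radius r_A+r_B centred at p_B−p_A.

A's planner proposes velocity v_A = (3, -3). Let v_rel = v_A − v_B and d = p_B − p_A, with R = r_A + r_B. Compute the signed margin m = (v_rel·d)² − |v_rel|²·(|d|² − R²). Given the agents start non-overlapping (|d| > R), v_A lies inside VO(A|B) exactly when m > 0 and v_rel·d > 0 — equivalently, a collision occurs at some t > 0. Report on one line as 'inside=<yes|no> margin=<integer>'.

d = (3, 23),  |d|² = 538;  R = 6+1 = 7,  c = 538−7² = 489
v_rel = (6, -10),  |v_rel|² = 136;  v_rel·d = (6)·(3) + (-10)·(23) = -212
136·t² + 424·t + 489 = 0  ⇒  m = (-212)² − 136·489 = -21560
m = -21560 < 0,  v_rel·d = -212 < 0  ⇒  outside

inside=no margin=-21560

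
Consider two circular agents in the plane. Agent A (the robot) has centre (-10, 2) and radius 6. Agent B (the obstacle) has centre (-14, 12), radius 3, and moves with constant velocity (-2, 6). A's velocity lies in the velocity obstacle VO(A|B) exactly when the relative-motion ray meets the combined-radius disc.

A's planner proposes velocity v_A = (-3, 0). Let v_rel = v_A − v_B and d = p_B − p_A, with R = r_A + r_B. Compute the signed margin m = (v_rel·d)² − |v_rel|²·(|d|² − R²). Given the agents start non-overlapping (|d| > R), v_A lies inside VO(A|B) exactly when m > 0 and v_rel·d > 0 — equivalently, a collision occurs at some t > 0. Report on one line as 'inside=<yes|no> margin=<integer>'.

d = (-4, 10),  |d|² = 116;  R = 6+3 = 9,  c = 116−9² = 35
v_rel = (-1, -6),  |v_rel|² = 37;  v_rel·d = (-1)·(-4) + (-6)·(10) = -56
37·t² + 112·t + 35 = 0  ⇒  m = (-56)² − 37·35 = 1841
m = 1841 > 0,  v_rel·d = -56 < 0  ⇒  outside

inside=no margin=1841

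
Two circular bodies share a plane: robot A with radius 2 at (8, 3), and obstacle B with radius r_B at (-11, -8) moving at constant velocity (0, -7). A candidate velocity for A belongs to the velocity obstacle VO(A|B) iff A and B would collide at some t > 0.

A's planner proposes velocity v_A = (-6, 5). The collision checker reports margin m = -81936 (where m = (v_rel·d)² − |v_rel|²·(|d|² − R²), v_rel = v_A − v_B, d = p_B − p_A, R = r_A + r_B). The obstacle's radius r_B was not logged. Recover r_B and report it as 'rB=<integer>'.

m = -81936
d = (-19, -11);  v_rel = (-6, 12),  |v_rel|² = 180
v_rel×d = (-6)·(-11) − (12)·(-19) = 294
since m = R²·180 − 294²:  R² = (86436 + -81936) / 180 = 25
R = √25 = 5  ⇒  r_B = 5 − 2 = 3

rB=3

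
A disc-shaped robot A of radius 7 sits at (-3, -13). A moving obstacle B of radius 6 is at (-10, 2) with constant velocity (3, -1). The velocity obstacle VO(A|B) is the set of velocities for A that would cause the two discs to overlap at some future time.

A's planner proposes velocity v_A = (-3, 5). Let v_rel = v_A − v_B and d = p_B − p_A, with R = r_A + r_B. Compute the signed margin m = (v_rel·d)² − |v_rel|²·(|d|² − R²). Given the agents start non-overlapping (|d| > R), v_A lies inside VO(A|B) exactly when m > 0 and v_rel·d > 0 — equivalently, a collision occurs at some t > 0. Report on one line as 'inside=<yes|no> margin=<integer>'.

d = (-7, 15),  |d|² = 274;  R = 7+6 = 13,  c = 274−13² = 105
v_rel = (-6, 6),  |v_rel|² = 72;  v_rel·d = (-6)·(-7) + (6)·(15) = 132
72·t² − 264·t + 105 = 0  ⇒  m = 132² − 72·105 = 9864
m = 9864 > 0,  v_rel·d = 132 > 0  ⇒  inside

inside=yes margin=9864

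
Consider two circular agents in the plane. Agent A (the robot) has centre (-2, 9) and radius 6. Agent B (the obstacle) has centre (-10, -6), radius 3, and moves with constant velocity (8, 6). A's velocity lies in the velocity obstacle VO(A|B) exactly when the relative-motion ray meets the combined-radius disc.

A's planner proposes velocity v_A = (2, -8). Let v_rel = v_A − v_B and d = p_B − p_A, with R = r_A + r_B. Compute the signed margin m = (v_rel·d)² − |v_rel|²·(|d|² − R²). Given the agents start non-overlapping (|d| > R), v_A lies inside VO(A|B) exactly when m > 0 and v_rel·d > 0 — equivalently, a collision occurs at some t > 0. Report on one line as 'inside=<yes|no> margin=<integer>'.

d = (-8, -15),  |d|² = 289;  R = 6+3 = 9,  c = 289−9² = 208
v_rel = (-6, -14),  |v_rel|² = 232;  v_rel·d = (-6)·(-8) + (-14)·(-15) = 258
232·t² − 516·t + 208 = 0  ⇒  m = 258² − 232·208 = 18308
m = 18308 > 0,  v_rel·d = 258 > 0  ⇒  inside

inside=yes margin=18308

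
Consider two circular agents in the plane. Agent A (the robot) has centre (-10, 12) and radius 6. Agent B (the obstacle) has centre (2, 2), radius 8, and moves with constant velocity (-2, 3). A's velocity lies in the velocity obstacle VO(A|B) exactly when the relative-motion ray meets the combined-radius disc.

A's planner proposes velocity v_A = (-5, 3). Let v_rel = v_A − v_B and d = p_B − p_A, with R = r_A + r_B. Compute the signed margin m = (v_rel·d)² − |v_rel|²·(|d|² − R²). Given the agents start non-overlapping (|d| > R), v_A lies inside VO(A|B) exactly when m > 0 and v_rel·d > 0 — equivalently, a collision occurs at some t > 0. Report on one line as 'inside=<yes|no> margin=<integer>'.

d = (12, -10),  |d|² = 244;  R = 6+8 = 14,  c = 244−14² = 48
v_rel = (-3, 0),  |v_rel|² = 9;  v_rel·d = (-3)·(12) + (0)·(-10) = -36
9·t² + 72·t + 48 = 0  ⇒  m = (-36)² − 9·48 = 864
m = 864 > 0,  v_rel·d = -36 < 0  ⇒  outside

inside=no margin=864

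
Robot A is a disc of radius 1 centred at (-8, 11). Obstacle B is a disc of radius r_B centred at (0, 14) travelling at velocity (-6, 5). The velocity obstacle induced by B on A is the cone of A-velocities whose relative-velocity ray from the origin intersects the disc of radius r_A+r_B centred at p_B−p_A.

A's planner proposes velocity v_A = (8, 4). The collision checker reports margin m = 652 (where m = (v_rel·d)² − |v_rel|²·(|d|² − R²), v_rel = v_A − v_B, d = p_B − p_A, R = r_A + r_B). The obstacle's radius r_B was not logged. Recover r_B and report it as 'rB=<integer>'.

m = 652
d = (8, 3);  v_rel = (14, -1),  |v_rel|² = 197
v_rel×d = (14)·(3) − (-1)·(8) = 50
since m = R²·197 − 50²:  R² = (2500 + 652) / 197 = 16
R = √16 = 4  ⇒  r_B = 4 − 1 = 3

rB=3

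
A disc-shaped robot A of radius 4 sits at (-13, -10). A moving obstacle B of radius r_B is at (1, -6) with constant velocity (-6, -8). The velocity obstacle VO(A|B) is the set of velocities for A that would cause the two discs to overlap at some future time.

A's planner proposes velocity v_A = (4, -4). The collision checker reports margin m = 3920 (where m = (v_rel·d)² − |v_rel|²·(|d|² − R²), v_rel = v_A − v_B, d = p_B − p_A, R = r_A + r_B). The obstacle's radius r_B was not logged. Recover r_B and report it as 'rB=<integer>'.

m = 3920
d = (14, 4);  v_rel = (10, 4),  |v_rel|² = 116
v_rel×d = (10)·(4) − (4)·(14) = -16
since m = R²·116 − (-16)²:  R² = (256 + 3920) / 116 = 36
R = √36 = 6  ⇒  r_B = 6 − 4 = 2

rB=2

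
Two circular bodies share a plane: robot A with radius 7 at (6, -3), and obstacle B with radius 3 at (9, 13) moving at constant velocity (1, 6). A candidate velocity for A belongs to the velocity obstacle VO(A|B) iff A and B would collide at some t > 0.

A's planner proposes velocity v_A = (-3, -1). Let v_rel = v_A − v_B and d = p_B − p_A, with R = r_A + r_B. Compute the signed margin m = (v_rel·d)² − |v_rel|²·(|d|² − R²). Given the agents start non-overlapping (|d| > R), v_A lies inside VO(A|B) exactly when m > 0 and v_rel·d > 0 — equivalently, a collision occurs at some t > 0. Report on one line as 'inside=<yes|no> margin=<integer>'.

d = (3, 16),  |d|² = 265;  R = 7+3 = 10,  c = 265−10² = 165
v_rel = (-4, -7),  |v_rel|² = 65;  v_rel·d = (-4)·(3) + (-7)·(16) = -124
65·t² + 248·t + 165 = 0  ⇒  m = (-124)² − 65·165 = 4651
m = 4651 > 0,  v_rel·d = -124 < 0  ⇒  outside

inside=no margin=4651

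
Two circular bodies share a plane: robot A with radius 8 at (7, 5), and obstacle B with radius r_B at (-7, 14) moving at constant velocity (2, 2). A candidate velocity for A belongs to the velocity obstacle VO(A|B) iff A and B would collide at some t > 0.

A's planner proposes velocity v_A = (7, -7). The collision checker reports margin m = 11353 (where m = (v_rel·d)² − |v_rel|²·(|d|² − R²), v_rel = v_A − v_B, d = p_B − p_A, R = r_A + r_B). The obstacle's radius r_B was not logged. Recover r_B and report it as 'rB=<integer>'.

m = 11353
d = (-14, 9);  v_rel = (5, -9),  |v_rel|² = 106
v_rel×d = (5)·(9) − (-9)·(-14) = -81
since m = R²·106 − (-81)²:  R² = (6561 + 11353) / 106 = 169
R = √169 = 13  ⇒  r_B = 13 − 8 = 5

rB=5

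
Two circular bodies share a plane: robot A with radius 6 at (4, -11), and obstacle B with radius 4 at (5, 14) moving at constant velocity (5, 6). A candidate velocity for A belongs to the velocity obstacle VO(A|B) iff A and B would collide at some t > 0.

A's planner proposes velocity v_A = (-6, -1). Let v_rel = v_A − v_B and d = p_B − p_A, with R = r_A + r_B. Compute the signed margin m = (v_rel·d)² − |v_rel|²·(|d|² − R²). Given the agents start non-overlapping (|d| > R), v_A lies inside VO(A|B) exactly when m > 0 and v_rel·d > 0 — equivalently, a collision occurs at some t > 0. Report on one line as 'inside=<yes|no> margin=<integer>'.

d = (1, 25),  |d|² = 626;  R = 6+4 = 10,  c = 626−10² = 526
v_rel = (-11, -7),  |v_rel|² = 170;  v_rel·d = (-11)·(1) + (-7)·(25) = -186
170·t² + 372·t + 526 = 0  ⇒  m = (-186)² − 170·526 = -54824
m = -54824 < 0,  v_rel·d = -186 < 0  ⇒  outside

inside=no margin=-54824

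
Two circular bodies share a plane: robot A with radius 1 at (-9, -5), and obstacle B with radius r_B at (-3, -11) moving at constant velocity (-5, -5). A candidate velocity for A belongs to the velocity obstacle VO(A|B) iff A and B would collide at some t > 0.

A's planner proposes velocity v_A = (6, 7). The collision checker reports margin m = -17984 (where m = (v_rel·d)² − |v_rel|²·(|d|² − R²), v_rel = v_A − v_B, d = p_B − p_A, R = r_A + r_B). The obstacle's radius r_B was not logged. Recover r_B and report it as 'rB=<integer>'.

m = -17984
d = (6, -6);  v_rel = (11, 12),  |v_rel|² = 265
v_rel×d = (11)·(-6) − (12)·(6) = -138
since m = R²·265 − (-138)²:  R² = (19044 + -17984) / 265 = 4
R = √4 = 2  ⇒  r_B = 2 − 1 = 1

rB=1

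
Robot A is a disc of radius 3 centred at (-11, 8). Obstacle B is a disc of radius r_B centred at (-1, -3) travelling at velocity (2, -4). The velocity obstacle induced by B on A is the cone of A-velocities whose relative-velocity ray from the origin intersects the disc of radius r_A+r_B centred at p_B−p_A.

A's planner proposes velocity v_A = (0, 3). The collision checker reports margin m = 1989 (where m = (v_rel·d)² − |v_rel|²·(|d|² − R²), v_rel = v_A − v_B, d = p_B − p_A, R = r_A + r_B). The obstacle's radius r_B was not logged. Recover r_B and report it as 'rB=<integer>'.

m = 1989
d = (10, -11);  v_rel = (-2, 7),  |v_rel|² = 53
v_rel×d = (-2)·(-11) − (7)·(10) = -48
since m = R²·53 − (-48)²:  R² = (2304 + 1989) / 53 = 81
R = √81 = 9  ⇒  r_B = 9 − 3 = 6

rB=6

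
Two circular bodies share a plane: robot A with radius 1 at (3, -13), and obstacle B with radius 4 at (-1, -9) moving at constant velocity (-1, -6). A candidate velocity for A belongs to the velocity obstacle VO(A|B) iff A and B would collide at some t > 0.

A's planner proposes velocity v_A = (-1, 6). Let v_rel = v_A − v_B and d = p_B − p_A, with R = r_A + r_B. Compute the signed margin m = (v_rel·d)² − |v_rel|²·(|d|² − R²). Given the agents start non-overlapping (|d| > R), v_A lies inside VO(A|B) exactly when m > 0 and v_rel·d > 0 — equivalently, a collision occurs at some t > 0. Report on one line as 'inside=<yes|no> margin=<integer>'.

d = (-4, 4),  |d|² = 32;  R = 1+4 = 5,  c = 32−5² = 7
v_rel = (0, 12),  |v_rel|² = 144;  v_rel·d = (0)·(-4) + (12)·(4) = 48
144·t² − 96·t + 7 = 0  ⇒  m = 48² − 144·7 = 1296
m = 1296 > 0,  v_rel·d = 48 > 0  ⇒  inside

inside=yes margin=1296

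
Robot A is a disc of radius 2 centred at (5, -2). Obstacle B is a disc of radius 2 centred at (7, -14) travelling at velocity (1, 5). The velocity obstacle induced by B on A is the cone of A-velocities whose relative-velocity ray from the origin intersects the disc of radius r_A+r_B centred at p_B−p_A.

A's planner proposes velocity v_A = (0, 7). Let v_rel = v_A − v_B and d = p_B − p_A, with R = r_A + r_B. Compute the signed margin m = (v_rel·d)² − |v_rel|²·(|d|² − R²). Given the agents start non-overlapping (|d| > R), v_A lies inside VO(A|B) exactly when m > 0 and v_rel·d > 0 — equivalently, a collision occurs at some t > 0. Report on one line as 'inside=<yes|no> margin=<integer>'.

d = (2, -12),  |d|² = 148;  R = 2+2 = 4,  c = 148−4² = 132
v_rel = (-1, 2),  |v_rel|² = 5;  v_rel·d = (-1)·(2) + (2)·(-12) = -26
5·t² + 52·t + 132 = 0  ⇒  m = (-26)² − 5·132 = 16
m = 16 > 0,  v_rel·d = -26 < 0  ⇒  outside

inside=no margin=16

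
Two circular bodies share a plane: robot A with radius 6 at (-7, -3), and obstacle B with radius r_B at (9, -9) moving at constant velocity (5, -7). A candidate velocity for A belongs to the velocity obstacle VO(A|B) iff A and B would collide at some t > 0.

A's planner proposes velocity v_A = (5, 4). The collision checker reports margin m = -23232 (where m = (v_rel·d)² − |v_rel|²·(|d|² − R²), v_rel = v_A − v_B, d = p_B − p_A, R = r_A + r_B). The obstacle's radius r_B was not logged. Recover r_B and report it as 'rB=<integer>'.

m = -23232
d = (16, -6);  v_rel = (0, 11),  |v_rel|² = 121
v_rel×d = (0)·(-6) − (11)·(16) = -176
since m = R²·121 − (-176)²:  R² = (30976 + -23232) / 121 = 64
R = √64 = 8  ⇒  r_B = 8 − 6 = 2

rB=2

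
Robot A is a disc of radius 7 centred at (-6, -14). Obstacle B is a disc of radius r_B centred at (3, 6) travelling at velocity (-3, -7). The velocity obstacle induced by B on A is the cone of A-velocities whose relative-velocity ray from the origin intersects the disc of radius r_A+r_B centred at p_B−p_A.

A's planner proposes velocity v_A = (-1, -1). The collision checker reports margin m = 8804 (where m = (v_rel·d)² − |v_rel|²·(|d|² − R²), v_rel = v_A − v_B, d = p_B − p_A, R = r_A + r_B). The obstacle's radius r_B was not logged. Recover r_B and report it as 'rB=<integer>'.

m = 8804
d = (9, 20);  v_rel = (2, 6),  |v_rel|² = 40
v_rel×d = (2)·(20) − (6)·(9) = -14
since m = R²·40 − (-14)²:  R² = (196 + 8804) / 40 = 225
R = √225 = 15  ⇒  r_B = 15 − 7 = 8

rB=8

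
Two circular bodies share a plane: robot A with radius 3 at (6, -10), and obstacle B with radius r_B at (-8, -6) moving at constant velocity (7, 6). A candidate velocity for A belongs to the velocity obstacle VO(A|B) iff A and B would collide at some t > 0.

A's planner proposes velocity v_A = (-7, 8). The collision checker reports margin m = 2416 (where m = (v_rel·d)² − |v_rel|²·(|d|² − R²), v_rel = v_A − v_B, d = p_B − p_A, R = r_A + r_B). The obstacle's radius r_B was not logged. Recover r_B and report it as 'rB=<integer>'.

m = 2416
d = (-14, 4);  v_rel = (-14, 2),  |v_rel|² = 200
v_rel×d = (-14)·(4) − (2)·(-14) = -28
since m = R²·200 − (-28)²:  R² = (784 + 2416) / 200 = 16
R = √16 = 4  ⇒  r_B = 4 − 3 = 1

rB=1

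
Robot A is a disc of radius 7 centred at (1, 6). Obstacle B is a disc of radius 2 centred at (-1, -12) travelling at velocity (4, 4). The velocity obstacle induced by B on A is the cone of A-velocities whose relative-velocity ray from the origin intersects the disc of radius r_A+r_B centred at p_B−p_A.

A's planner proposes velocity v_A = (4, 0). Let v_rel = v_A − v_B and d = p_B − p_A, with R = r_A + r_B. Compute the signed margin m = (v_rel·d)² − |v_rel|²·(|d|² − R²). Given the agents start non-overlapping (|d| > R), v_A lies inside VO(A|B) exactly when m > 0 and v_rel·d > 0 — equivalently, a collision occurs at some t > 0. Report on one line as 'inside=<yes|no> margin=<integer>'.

d = (-2, -18),  |d|² = 328;  R = 7+2 = 9,  c = 328−9² = 247
v_rel = (0, -4),  |v_rel|² = 16;  v_rel·d = (0)·(-2) + (-4)·(-18) = 72
16·t² − 144·t + 247 = 0  ⇒  m = 72² − 16·247 = 1232
m = 1232 > 0,  v_rel·d = 72 > 0  ⇒  inside

inside=yes margin=1232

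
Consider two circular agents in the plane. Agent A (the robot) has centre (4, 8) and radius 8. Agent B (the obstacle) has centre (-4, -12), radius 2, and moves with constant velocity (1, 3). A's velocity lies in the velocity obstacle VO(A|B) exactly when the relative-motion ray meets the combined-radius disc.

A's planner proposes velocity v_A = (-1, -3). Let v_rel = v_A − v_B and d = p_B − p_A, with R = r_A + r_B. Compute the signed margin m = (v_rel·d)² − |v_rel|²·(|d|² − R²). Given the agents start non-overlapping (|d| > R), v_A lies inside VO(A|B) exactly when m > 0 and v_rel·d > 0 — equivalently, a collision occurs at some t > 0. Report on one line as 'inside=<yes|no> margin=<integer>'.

d = (-8, -20),  |d|² = 464;  R = 8+2 = 10,  c = 464−10² = 364
v_rel = (-2, -6),  |v_rel|² = 40;  v_rel·d = (-2)·(-8) + (-6)·(-20) = 136
40·t² − 272·t + 364 = 0  ⇒  m = 136² − 40·364 = 3936
m = 3936 > 0,  v_rel·d = 136 > 0  ⇒  inside

inside=yes margin=3936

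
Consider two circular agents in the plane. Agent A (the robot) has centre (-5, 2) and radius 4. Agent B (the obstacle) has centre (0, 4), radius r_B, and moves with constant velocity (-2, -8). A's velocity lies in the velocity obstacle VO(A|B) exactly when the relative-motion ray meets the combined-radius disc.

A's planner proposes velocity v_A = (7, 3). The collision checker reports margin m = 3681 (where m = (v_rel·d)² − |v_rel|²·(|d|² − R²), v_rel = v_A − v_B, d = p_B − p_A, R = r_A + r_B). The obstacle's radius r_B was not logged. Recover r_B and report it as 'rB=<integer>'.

m = 3681
d = (5, 2);  v_rel = (9, 11),  |v_rel|² = 202
v_rel×d = (9)·(2) − (11)·(5) = -37
since m = R²·202 − (-37)²:  R² = (1369 + 3681) / 202 = 25
R = √25 = 5  ⇒  r_B = 5 − 4 = 1

rB=1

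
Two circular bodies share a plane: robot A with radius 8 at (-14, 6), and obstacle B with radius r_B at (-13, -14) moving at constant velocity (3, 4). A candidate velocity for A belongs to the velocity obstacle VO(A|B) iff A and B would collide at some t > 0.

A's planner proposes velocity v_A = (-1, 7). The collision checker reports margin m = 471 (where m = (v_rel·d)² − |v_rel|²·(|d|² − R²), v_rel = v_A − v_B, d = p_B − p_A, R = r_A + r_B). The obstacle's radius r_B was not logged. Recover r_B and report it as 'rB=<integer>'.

m = 471
d = (1, -20);  v_rel = (-4, 3),  |v_rel|² = 25
v_rel×d = (-4)·(-20) − (3)·(1) = 77
since m = R²·25 − 77²:  R² = (5929 + 471) / 25 = 256
R = √256 = 16  ⇒  r_B = 16 − 8 = 8

rB=8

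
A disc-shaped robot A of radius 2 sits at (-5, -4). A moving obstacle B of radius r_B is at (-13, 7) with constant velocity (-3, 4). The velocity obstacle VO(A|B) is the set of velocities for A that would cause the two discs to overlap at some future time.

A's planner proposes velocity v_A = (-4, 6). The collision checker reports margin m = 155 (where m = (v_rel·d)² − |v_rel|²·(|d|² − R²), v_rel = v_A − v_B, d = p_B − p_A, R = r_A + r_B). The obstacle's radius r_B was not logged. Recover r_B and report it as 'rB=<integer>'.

m = 155
d = (-8, 11);  v_rel = (-1, 2),  |v_rel|² = 5
v_rel×d = (-1)·(11) − (2)·(-8) = 5
since m = R²·5 − 5²:  R² = (25 + 155) / 5 = 36
R = √36 = 6  ⇒  r_B = 6 − 2 = 4

rB=4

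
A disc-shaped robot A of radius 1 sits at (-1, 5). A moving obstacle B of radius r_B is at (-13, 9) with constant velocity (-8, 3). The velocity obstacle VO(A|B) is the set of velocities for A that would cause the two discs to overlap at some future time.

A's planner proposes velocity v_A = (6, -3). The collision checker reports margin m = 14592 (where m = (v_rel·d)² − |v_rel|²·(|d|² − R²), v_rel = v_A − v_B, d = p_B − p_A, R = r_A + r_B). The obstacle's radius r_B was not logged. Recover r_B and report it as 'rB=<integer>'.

m = 14592
d = (-12, 4);  v_rel = (14, -6),  |v_rel|² = 232
v_rel×d = (14)·(4) − (-6)·(-12) = -16
since m = R²·232 − (-16)²:  R² = (256 + 14592) / 232 = 64
R = √64 = 8  ⇒  r_B = 8 − 1 = 7

rB=7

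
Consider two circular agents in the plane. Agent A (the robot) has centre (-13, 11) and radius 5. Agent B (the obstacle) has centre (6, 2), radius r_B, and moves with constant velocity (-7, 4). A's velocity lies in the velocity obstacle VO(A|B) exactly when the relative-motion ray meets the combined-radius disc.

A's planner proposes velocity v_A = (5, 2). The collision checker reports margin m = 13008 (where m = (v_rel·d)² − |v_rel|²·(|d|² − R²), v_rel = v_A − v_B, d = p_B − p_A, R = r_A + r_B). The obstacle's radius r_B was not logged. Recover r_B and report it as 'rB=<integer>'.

m = 13008
d = (19, -9);  v_rel = (12, -2),  |v_rel|² = 148
v_rel×d = (12)·(-9) − (-2)·(19) = -70
since m = R²·148 − (-70)²:  R² = (4900 + 13008) / 148 = 121
R = √121 = 11  ⇒  r_B = 11 − 5 = 6

rB=6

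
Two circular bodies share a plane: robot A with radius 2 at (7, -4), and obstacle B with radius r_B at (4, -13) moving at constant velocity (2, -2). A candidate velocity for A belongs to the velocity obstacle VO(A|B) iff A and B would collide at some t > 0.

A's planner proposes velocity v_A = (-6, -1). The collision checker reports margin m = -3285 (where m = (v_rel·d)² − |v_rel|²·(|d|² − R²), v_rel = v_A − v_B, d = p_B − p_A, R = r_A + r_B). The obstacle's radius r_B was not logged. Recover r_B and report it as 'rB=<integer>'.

m = -3285
d = (-3, -9);  v_rel = (-8, 1),  |v_rel|² = 65
v_rel×d = (-8)·(-9) − (1)·(-3) = 75
since m = R²·65 − 75²:  R² = (5625 + -3285) / 65 = 36
R = √36 = 6  ⇒  r_B = 6 − 2 = 4

rB=4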